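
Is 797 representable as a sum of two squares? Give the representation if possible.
11² + 26² (a=11, b=26)

Factorization: 797 = 797
By Fermat: n is sum of two squares iff every prime p ≡ 3 (mod 4) appears to even power.
All primes ≡ 3 (mod 4) appear to even power.
Search a = 0, 1, 2, … for 797 - a² a perfect square: first hit at a = 11: 797 - 121 = 676 = 26².
797 = 11² + 26² = 121 + 676 ✓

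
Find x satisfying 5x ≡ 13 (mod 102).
x ≡ 23 (mod 102)

gcd(5, 102) = 1, which divides 13, so solutions exist.
Find 5^(-1) mod 102 by the extended Euclidean algorithm:
102 = 20 × 5 + 2  ⟹  2 = (1)·102 + (-20)·5
5 = 2 × 2 + 1  ⟹  1 = (-2)·102 + (41)·5
So (41)·5 ≡ 1 (mod 102), i.e. 5^(-1) ≡ 41 (mod 102).
x ≡ 41 × 13 = 533 ≡ 23 (mod 102).
Check: 5 × 23 = 115 ≡ 13 (mod 102).
Unique solution: x ≡ 23 (mod 102)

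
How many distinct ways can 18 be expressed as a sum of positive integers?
385

p(n) counts ways to write n as a sum of positive integers (order ignored).
Euler's pentagonal recurrence: p(k) = p(k-1) + p(k-2) - p(k-5) - p(k-7) + p(k-12) + p(k-15) - ... (offsets j(3j∓1)/2, signs ++--, p(0)=1, p(<0)=0).
DP table for k = 0..17: p(0)=1, p(1)=1, p(2)=2, p(3)=3, p(4)=5, p(5)=7, p(6)=11, p(7)=15, p(8)=22, p(9)=30, p(10)=42, p(11)=56, p(12)=77, p(13)=101, p(14)=135, p(15)=176, p(16)=231, p(17)=297.
Final step: p(18) = p(17) + p(16) - p(13) - p(11) + p(6) + p(3)
= 297 + 231 - 101 - 56 + 11 + 3
= 385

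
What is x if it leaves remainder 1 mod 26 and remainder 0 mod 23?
391

Using Chinese Remainder Theorem:
M = 26 × 23 = 598
M1 = 23, M2 = 26
y1 = 23^(-1) mod 26 = 17
y2 = 26^(-1) mod 23 = 8
x = (1×23×17 + 0×26×8) mod 598 = 391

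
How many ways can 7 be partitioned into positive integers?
15

p(n) counts ways to write n as a sum of positive integers (order ignored).
Examples: 7; 6 + 1; 5 + 2; 5 + 1 + 1; 4 + 3; ... (15 total)
p(7) = 15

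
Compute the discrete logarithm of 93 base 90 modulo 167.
24

Baby-step giant-step with step n = ⌈√167⌉ = 13.
Baby steps 90^j mod 167 (j:value) for j=0..12: 0:1, 1:90, 2:84, 3:45, 4:42, 5:106, 6:21, 7:53, 8:94, 9:110, 10:47, 11:55, 12:107.
Giant-step multiplier: 90^(-13) ≡ 90^(166-13) = 90^153 ≡ 164 (mod 167).
Giant steps γ_i = 93·164^i mod 167: γ_0=93, γ_1=55 (in table at j=11).
x = i·n + j = 1·13 + 11 = 24.
Check: 90^24 ≡ 93 (mod 167).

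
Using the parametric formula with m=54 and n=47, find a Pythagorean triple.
(707, 5076, 5125)

Euclid's formula: a = m² - n², b = 2mn, c = m² + n²
m = 54, n = 47
a = 54² - 47² = 2916 - 2209 = 707
b = 2 × 54 × 47 = 5076
c = 54² + 47² = 2916 + 2209 = 5125
Verification: 707² + 5076² = 499849 + 25765776 = 26265625 = 5125² ✓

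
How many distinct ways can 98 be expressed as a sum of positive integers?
150198136

p(n) counts ways to write n as a sum of positive integers (order ignored).
Euler's pentagonal recurrence: p(k) = p(k-1) + p(k-2) - p(k-5) - p(k-7) + p(k-12) + p(k-15) - ... (offsets j(3j∓1)/2, signs ++--, p(0)=1, p(<0)=0).
DP table for k = 0..97: p(0)=1, p(1)=1, p(2)=2, p(3)=3, p(4)=5, p(5)=7, p(6)=11, p(7)=15, p(8)=22, p(9)=30, p(10)=42, p(11)=56, p(12)=77, p(13)=101, p(14)=135, p(15)=176, p(16)=231, p(17)=297, p(18)=385, p(19)=490, p(20)=627, p(21)=792, p(22)=1002, p(23)=1255, p(24)=1575, p(25)=1958, p(26)=2436, p(27)=3010, p(28)=3718, p(29)=4565, p(30)=5604, p(31)=6842, p(32)=8349, p(33)=10143, p(34)=12310, p(35)=14883, p(36)=17977, p(37)=21637, p(38)=26015, p(39)=31185, p(40)=37338, p(41)=44583, p(42)=53174, p(43)=63261, p(44)=75175, p(45)=89134, p(46)=105558, p(47)=124754, p(48)=147273, p(49)=173525, p(50)=204226, p(51)=239943, p(52)=281589, p(53)=329931, p(54)=386155, p(55)=451276, p(56)=526823, p(57)=614154, p(58)=715220, p(59)=831820, p(60)=966467, p(61)=1121505, p(62)=1300156, p(63)=1505499, p(64)=1741630, p(65)=2012558, p(66)=2323520, p(67)=2679689, p(68)=3087735, p(69)=3554345, p(70)=4087968, p(71)=4697205, p(72)=5392783, p(73)=6185689, p(74)=7089500, p(75)=8118264, p(76)=9289091, p(77)=10619863, p(78)=12132164, p(79)=13848650, p(80)=15796476, p(81)=18004327, p(82)=20506255, p(83)=23338469, p(84)=26543660, p(85)=30167357, p(86)=34262962, p(87)=38887673, p(88)=44108109, p(89)=49995925, p(90)=56634173, p(91)=64112359, p(92)=72533807, p(93)=82010177, p(94)=92669720, p(95)=104651419, p(96)=118114304, p(97)=133230930.
Final step: p(98) = p(97) + p(96) - p(93) - p(91) + p(86) + p(83) - p(76) - p(72) + p(63) + p(58) - p(47) - p(41) + p(28) + p(21) - p(6)
= 133230930 + 118114304 - 82010177 - 64112359 + 34262962 + 23338469 - 9289091 - 5392783 + 1505499 + 715220 - 124754 - 44583 + 3718 + 792 - 11
= 150198136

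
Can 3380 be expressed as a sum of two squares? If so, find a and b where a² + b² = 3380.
4² + 58² (a=4, b=58)

Factorization: 3380 = 2^2 × 5 × 13^2
By Fermat: n is sum of two squares iff every prime p ≡ 3 (mod 4) appears to even power.
All primes ≡ 3 (mod 4) appear to even power.
Search a = 0, 1, 2, … for 3380 - a² a perfect square: first hit at a = 4: 3380 - 16 = 3364 = 58².
3380 = 4² + 58² = 16 + 3364 ✓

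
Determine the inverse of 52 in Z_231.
40

gcd(52, 231) = 1, so the inverse exists.
Extended Euclidean algorithm on (231, 52):
231 = 4 × 52 + 23  ⟹  23 = (1)·231 + (-4)·52
52 = 2 × 23 + 6  ⟹  6 = (-2)·231 + (9)·52
23 = 3 × 6 + 5  ⟹  5 = (7)·231 + (-31)·52
6 = 1 × 5 + 1  ⟹  1 = (-9)·231 + (40)·52
So (40)·52 ≡ 1 (mod 231), i.e. 52^(-1) ≡ 40 (mod 231).
Check: 52 × 40 = 2080 ≡ 1 (mod 231)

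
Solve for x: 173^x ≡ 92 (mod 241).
7

Baby-step giant-step with step n = ⌈√241⌉ = 16.
Baby steps 173^j mod 241 (j:value) for j=0..15: 0:1, 1:173, 2:45, 3:73, 4:97, 5:152, 6:27, 7:92, 8:10, 9:43, 10:209, 11:7, 12:6, 13:74, 14:29, 15:197.
h = 92 is already in the table at j=7, so x = 7.
Check: 173^7 ≡ 92 (mod 241).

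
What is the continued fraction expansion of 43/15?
[2; 1, 6, 2]

Euclidean algorithm steps:
43 = 2 × 15 + 13
15 = 1 × 13 + 2
13 = 6 × 2 + 1
2 = 2 × 1 + 0
Continued fraction: [2; 1, 6, 2]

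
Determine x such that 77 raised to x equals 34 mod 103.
30

Baby-step giant-step with step n = ⌈√103⌉ = 11.
Baby steps 77^j mod 103 (j:value) for j=0..10: 0:1, 1:77, 2:58, 3:37, 4:68, 5:86, 6:30, 7:44, 8:92, 9:80, 10:83.
Giant-step multiplier: 77^(-11) ≡ 77^(102-11) = 77^91 ≡ 62 (mod 103).
Giant steps γ_i = 34·62^i mod 103: γ_0=34, γ_1=48, γ_2=92 (in table at j=8).
x = i·n + j = 2·11 + 8 = 30.
Check: 77^30 ≡ 34 (mod 103).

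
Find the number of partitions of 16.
231

p(n) counts ways to write n as a sum of positive integers (order ignored).
Euler's pentagonal recurrence: p(k) = p(k-1) + p(k-2) - p(k-5) - p(k-7) + p(k-12) + p(k-15) - ... (offsets j(3j∓1)/2, signs ++--, p(0)=1, p(<0)=0).
DP table for k = 0..15: p(0)=1, p(1)=1, p(2)=2, p(3)=3, p(4)=5, p(5)=7, p(6)=11, p(7)=15, p(8)=22, p(9)=30, p(10)=42, p(11)=56, p(12)=77, p(13)=101, p(14)=135, p(15)=176.
Final step: p(16) = p(15) + p(14) - p(11) - p(9) + p(4) + p(1)
= 176 + 135 - 56 - 30 + 5 + 1
= 231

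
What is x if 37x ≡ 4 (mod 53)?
x ≡ 13 (mod 53)

gcd(37, 53) = 1, which divides 4, so solutions exist.
Find 37^(-1) mod 53 by the extended Euclidean algorithm:
53 = 1 × 37 + 16  ⟹  16 = (1)·53 + (-1)·37
37 = 2 × 16 + 5  ⟹  5 = (-2)·53 + (3)·37
16 = 3 × 5 + 1  ⟹  1 = (7)·53 + (-10)·37
So (-10)·37 ≡ 1 (mod 53), i.e. 37^(-1) ≡ -10 ≡ 43 (mod 53).
x ≡ 43 × 4 = 172 ≡ 13 (mod 53).
Check: 37 × 13 = 481 ≡ 4 (mod 53).
Unique solution: x ≡ 13 (mod 53)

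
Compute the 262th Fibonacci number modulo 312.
263

Matrix identity: Q^n = [[F_(n+1), F_n], [F_n, F_(n-1)]] with Q = [[1,1],[1,0]].
n = 262 = 100000110₂. Square-and-multiply, entries mod 312:
Q^1 = [[1,1],[1,0]]
Q^2 = (Q^1)² = [[2,1],[1,1]]
Q^4 = (Q^2)² = [[5,3],[3,2]]
Q^8 = (Q^4)² = [[34,21],[21,13]]
Q^16 = (Q^8)² = [[37,51],[51,298]]
Q^32 = (Q^16)² = [[226,237],[237,301]]
Q^65 = (Q^32)²·Q = [[16,229],[229,99]]
Q^131 = (Q^65)²·Q = [[96,281],[281,127]]
Q^262 = (Q^131)² = [[193,263],[263,242]]
F_262 mod 312 = Q^262[0][1] = 263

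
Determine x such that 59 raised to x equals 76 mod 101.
62

Baby-step giant-step with step n = ⌈√101⌉ = 11.
Baby steps 59^j mod 101 (j:value) for j=0..10: 0:1, 1:59, 2:47, 3:46, 4:88, 5:41, 6:96, 7:8, 8:68, 9:73, 10:65.
Giant-step multiplier: 59^(-11) ≡ 59^(100-11) = 59^89 ≡ 67 (mod 101).
Giant steps γ_i = 76·67^i mod 101: γ_0=76, γ_1=42, γ_2=87, γ_3=72, γ_4=77, γ_5=8 (in table at j=7).
x = i·n + j = 5·11 + 7 = 62.
Check: 59^62 ≡ 76 (mod 101).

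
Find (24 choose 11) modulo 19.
0

Using Lucas' theorem:
Write n=24 and k=11 in base 19:
n in base 19: [1, 5]
k in base 19: [0, 11]
C(24,11) mod 19 = ∏ C(n_i, k_i) mod 19
Digit binomials (mod 19): C(1,0) = 1; C(5,11) = 0 (k_i > n_i)
Product: 1 × 0 = 0 ≡ 0 (mod 19)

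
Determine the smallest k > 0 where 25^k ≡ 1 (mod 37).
18

37 is prime, so ord(25) divides φ(37) = 36.
Divisors of 36: 1, 2, 3, 4, 6, 9, 12, 18, 36.
Repeated squaring: 25^1 ≡ 25, 25^2 ≡ 33, 25^4 ≡ 16, 25^8 ≡ 34, 25^16 ≡ 9, 25^32 ≡ 7 (mod 37).
Test 25^d mod 37 for each divisor d in increasing order:
25^1 ≡ 25
25^2 ≡ 33
25^3 = 25^2·25^1 ≡ 11
25^4 ≡ 16
25^6 = 25^4·25^2 ≡ 10
25^9 = 25^8·25^1 ≡ 36
25^12 = 25^8·25^4 ≡ 26
25^18 = 25^16·25^2 ≡ 1  ← first divisor giving 1
The order is 18.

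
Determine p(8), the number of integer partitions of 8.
22

p(n) counts ways to write n as a sum of positive integers (order ignored).
Examples: 8; 7 + 1; 6 + 2; 6 + 1 + 1; 5 + 3; ... (22 total)
p(8) = 22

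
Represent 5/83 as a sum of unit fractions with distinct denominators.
1/17 + 1/706 + 1/996166

Greedy algorithm:
5/83: ceiling(83/5) = 17, use 1/17
2/1411: ceiling(1411/2) = 706, use 1/706
1/996166: ceiling(996166/1) = 996166, use 1/996166
Result: 5/83 = 1/17 + 1/706 + 1/996166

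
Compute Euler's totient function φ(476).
192

476 = 2^2 × 7 × 17
φ(n) = n × ∏(1 - 1/p) for each prime p dividing n
φ(476) = 476 × (1 - 1/2) × (1 - 1/7) × (1 - 1/17) = 192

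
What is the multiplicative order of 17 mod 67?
33

67 is prime, so ord(17) divides φ(67) = 66.
Divisors of 66: 1, 2, 3, 6, 11, 22, 33, 66.
Repeated squaring: 17^1 ≡ 17, 17^2 ≡ 21, 17^4 ≡ 39, 17^8 ≡ 47, 17^16 ≡ 65, 17^32 ≡ 4, 17^64 ≡ 16 (mod 67).
Test 17^d mod 67 for each divisor d in increasing order:
17^1 ≡ 17
17^2 ≡ 21
17^3 = 17^2·17^1 ≡ 22
17^6 = 17^4·17^2 ≡ 15
17^11 = 17^8·17^2·17^1 ≡ 29
17^22 = 17^16·17^4·17^2 ≡ 37
17^33 = 17^32·17^1 ≡ 1  ← first divisor giving 1
The order is 33.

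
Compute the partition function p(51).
239943

p(n) counts ways to write n as a sum of positive integers (order ignored).
Euler's pentagonal recurrence: p(k) = p(k-1) + p(k-2) - p(k-5) - p(k-7) + p(k-12) + p(k-15) - ... (offsets j(3j∓1)/2, signs ++--, p(0)=1, p(<0)=0).
DP table for k = 0..50: p(0)=1, p(1)=1, p(2)=2, p(3)=3, p(4)=5, p(5)=7, p(6)=11, p(7)=15, p(8)=22, p(9)=30, p(10)=42, p(11)=56, p(12)=77, p(13)=101, p(14)=135, p(15)=176, p(16)=231, p(17)=297, p(18)=385, p(19)=490, p(20)=627, p(21)=792, p(22)=1002, p(23)=1255, p(24)=1575, p(25)=1958, p(26)=2436, p(27)=3010, p(28)=3718, p(29)=4565, p(30)=5604, p(31)=6842, p(32)=8349, p(33)=10143, p(34)=12310, p(35)=14883, p(36)=17977, p(37)=21637, p(38)=26015, p(39)=31185, p(40)=37338, p(41)=44583, p(42)=53174, p(43)=63261, p(44)=75175, p(45)=89134, p(46)=105558, p(47)=124754, p(48)=147273, p(49)=173525, p(50)=204226.
Final step: p(51) = p(50) + p(49) - p(46) - p(44) + p(39) + p(36) - p(29) - p(25) + p(16) + p(11) - p(0)
= 204226 + 173525 - 105558 - 75175 + 31185 + 17977 - 4565 - 1958 + 231 + 56 - 1
= 239943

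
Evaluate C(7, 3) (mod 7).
0

Using Lucas' theorem:
Write n=7 and k=3 in base 7:
n in base 7: [1, 0]
k in base 7: [0, 3]
C(7,3) mod 7 = ∏ C(n_i, k_i) mod 7
Digit binomials (mod 7): C(1,0) = 1; C(0,3) = 0 (k_i > n_i)
Product: 1 × 0 = 0 ≡ 0 (mod 7)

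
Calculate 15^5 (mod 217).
92

Repeated squaring. Binary of 5 = 101.
15^1 ≡ 15 (mod 217); 15^2 ≡ 8 (mod 217); 15^4 ≡ 64 (mod 217)
15^5 = 15^1 × 15^4 ≡ 92 (mod 217)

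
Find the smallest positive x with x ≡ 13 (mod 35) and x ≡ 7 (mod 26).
293

Using Chinese Remainder Theorem:
M = 35 × 26 = 910
M1 = 26, M2 = 35
y1 = 26^(-1) mod 35 = 31
y2 = 35^(-1) mod 26 = 3
x = (13×26×31 + 7×35×3) mod 910 = 293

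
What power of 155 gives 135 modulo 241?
156

Baby-step giant-step with step n = ⌈√241⌉ = 16.
Baby steps 155^j mod 241 (j:value) for j=0..15: 0:1, 1:155, 2:166, 3:184, 4:82, 5:178, 6:116, 7:146, 8:217, 9:136, 10:113, 11:163, 12:201, 13:66, 14:108, 15:111.
Giant-step multiplier: 155^(-16) ≡ 155^(240-16) = 155^224 ≡ 100 (mod 241).
Giant steps γ_i = 135·100^i mod 241: γ_0=135, γ_1=4, γ_2=159, γ_3=235, γ_4=123, γ_5=9, γ_6=177, γ_7=107, γ_8=96, γ_9=201 (in table at j=12).
x = i·n + j = 9·16 + 12 = 156.
Check: 155^156 ≡ 135 (mod 241).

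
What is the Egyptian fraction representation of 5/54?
1/11 + 1/594

Greedy algorithm:
5/54: ceiling(54/5) = 11, use 1/11
1/594: ceiling(594/1) = 594, use 1/594
Result: 5/54 = 1/11 + 1/594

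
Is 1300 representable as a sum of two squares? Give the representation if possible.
2² + 36² (a=2, b=36)

Factorization: 1300 = 2^2 × 5^2 × 13
By Fermat: n is sum of two squares iff every prime p ≡ 3 (mod 4) appears to even power.
All primes ≡ 3 (mod 4) appear to even power.
Search a = 0, 1, 2, … for 1300 - a² a perfect square: first hit at a = 2: 1300 - 4 = 1296 = 36².
1300 = 2² + 36² = 4 + 1296 ✓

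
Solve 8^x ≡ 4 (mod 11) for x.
4

Baby-step giant-step with step n = ⌈√11⌉ = 4.
Baby steps 8^j mod 11 (j:value) for j=0..3: 0:1, 1:8, 2:9, 3:6.
Giant-step multiplier: 8^(-4) ≡ 8^(10-4) = 8^6 ≡ 3 (mod 11).
Giant steps γ_i = 4·3^i mod 11: γ_0=4, γ_1=1 (in table at j=0).
x = i·n + j = 1·4 + 0 = 4.
Check: 8^4 ≡ 4 (mod 11).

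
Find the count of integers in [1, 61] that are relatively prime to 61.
60

61 = 61
φ(n) = n × ∏(1 - 1/p) for each prime p dividing n
φ(61) = 61 × (1 - 1/61) = 60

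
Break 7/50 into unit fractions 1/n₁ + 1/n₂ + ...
1/8 + 1/67 + 1/13400

Greedy algorithm:
7/50: ceiling(50/7) = 8, use 1/8
3/200: ceiling(200/3) = 67, use 1/67
1/13400: ceiling(13400/1) = 13400, use 1/13400
Result: 7/50 = 1/8 + 1/67 + 1/13400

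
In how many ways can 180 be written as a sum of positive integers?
684957390936

p(n) counts ways to write n as a sum of positive integers (order ignored).
Euler's pentagonal recurrence: p(k) = p(k-1) + p(k-2) - p(k-5) - p(k-7) + p(k-12) + p(k-15) - ... (offsets j(3j∓1)/2, signs ++--, p(0)=1, p(<0)=0).
DP table for k = 0..179: p(0)=1, p(1)=1, p(2)=2, p(3)=3, p(4)=5, p(5)=7, p(6)=11, p(7)=15, p(8)=22, p(9)=30, p(10)=42, p(11)=56, p(12)=77, p(13)=101, p(14)=135, p(15)=176, p(16)=231, p(17)=297, p(18)=385, p(19)=490, p(20)=627, p(21)=792, p(22)=1002, p(23)=1255, p(24)=1575, p(25)=1958, p(26)=2436, p(27)=3010, p(28)=3718, p(29)=4565, p(30)=5604, p(31)=6842, p(32)=8349, p(33)=10143, p(34)=12310, p(35)=14883, p(36)=17977, p(37)=21637, p(38)=26015, p(39)=31185, p(40)=37338, p(41)=44583, p(42)=53174, p(43)=63261, p(44)=75175, p(45)=89134, p(46)=105558, p(47)=124754, p(48)=147273, p(49)=173525, p(50)=204226, p(51)=239943, p(52)=281589, p(53)=329931, p(54)=386155, p(55)=451276, p(56)=526823, p(57)=614154, p(58)=715220, p(59)=831820, p(60)=966467, p(61)=1121505, p(62)=1300156, p(63)=1505499, p(64)=1741630, p(65)=2012558, p(66)=2323520, p(67)=2679689, p(68)=3087735, p(69)=3554345, p(70)=4087968, p(71)=4697205, p(72)=5392783, p(73)=6185689, p(74)=7089500, p(75)=8118264, p(76)=9289091, p(77)=10619863, p(78)=12132164, p(79)=13848650, p(80)=15796476, p(81)=18004327, p(82)=20506255, p(83)=23338469, p(84)=26543660, p(85)=30167357, p(86)=34262962, p(87)=38887673, p(88)=44108109, p(89)=49995925, p(90)=56634173, p(91)=64112359, p(92)=72533807, p(93)=82010177, p(94)=92669720, p(95)=104651419, p(96)=118114304, p(97)=133230930, p(98)=150198136, p(99)=169229875, p(100)=190569292, p(101)=214481126, p(102)=241265379, p(103)=271248950, p(104)=304801365, p(105)=342325709, p(106)=384276336, p(107)=431149389, p(108)=483502844, p(109)=541946240, p(110)=607163746, p(111)=679903203, p(112)=761002156, p(113)=851376628, p(114)=952050665, p(115)=1064144451, p(116)=1188908248, p(117)=1327710076, p(118)=1482074143, p(119)=1653668665, p(120)=1844349560, p(121)=2056148051, p(122)=2291320912, p(123)=2552338241, p(124)=2841940500, p(125)=3163127352, p(126)=3519222692, p(127)=3913864295, p(128)=4351078600, p(129)=4835271870, p(130)=5371315400, p(131)=5964539504, p(132)=6620830889, p(133)=7346629512, p(134)=8149040695, p(135)=9035836076, p(136)=10015581680, p(137)=11097645016, p(138)=12292341831, p(139)=13610949895, p(140)=15065878135, p(141)=16670689208, p(142)=18440293320, p(143)=20390982757, p(144)=22540654445, p(145)=24908858009, p(146)=27517052599, p(147)=30388671978, p(148)=33549419497, p(149)=37027355200, p(150)=40853235313, p(151)=45060624582, p(152)=49686288421, p(153)=54770336324, p(154)=60356673280, p(155)=66493182097, p(156)=73232243759, p(157)=80630964769, p(158)=88751778802, p(159)=97662728555, p(160)=107438159466, p(161)=118159068427, p(162)=129913904637, p(163)=142798995930, p(164)=156919475295, p(165)=172389800255, p(166)=189334822579, p(167)=207890420102, p(168)=228204732751, p(169)=250438925115, p(170)=274768617130, p(171)=301384802048, p(172)=330495499613, p(173)=362326859895, p(174)=397125074750, p(175)=435157697830, p(176)=476715857290, p(177)=522115831195, p(178)=571701605655, p(179)=625846753120.
Final step: p(180) = p(179) + p(178) - p(175) - p(173) + p(168) + p(165) - p(158) - p(154) + p(145) + p(140) - p(129) - p(123) + p(110) + p(103) - p(88) - p(80) + p(63) + p(54) - p(35) - p(25) + p(4)
= 625846753120 + 571701605655 - 435157697830 - 362326859895 + 228204732751 + 172389800255 - 88751778802 - 60356673280 + 24908858009 + 15065878135 - 4835271870 - 2552338241 + 607163746 + 271248950 - 44108109 - 15796476 + 1505499 + 386155 - 14883 - 1958 + 5
= 684957390936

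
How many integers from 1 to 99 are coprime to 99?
60

99 = 3^2 × 11
φ(n) = n × ∏(1 - 1/p) for each prime p dividing n
φ(99) = 99 × (1 - 1/3) × (1 - 1/11) = 60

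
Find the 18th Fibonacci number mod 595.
204

Matrix identity: Q^n = [[F_(n+1), F_n], [F_n, F_(n-1)]] with Q = [[1,1],[1,0]].
n = 18 = 10010₂. Square-and-multiply, entries mod 595:
Q^1 = [[1,1],[1,0]]
Q^2 = (Q^1)² = [[2,1],[1,1]]
Q^4 = (Q^2)² = [[5,3],[3,2]]
Q^9 = (Q^4)²·Q = [[55,34],[34,21]]
Q^18 = (Q^9)² = [[16,204],[204,407]]
F_18 mod 595 = Q^18[0][1] = 204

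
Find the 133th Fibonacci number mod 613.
485

Matrix identity: Q^n = [[F_(n+1), F_n], [F_n, F_(n-1)]] with Q = [[1,1],[1,0]].
n = 133 = 10000101₂. Square-and-multiply, entries mod 613:
Q^1 = [[1,1],[1,0]]
Q^2 = (Q^1)² = [[2,1],[1,1]]
Q^4 = (Q^2)² = [[5,3],[3,2]]
Q^8 = (Q^4)² = [[34,21],[21,13]]
Q^16 = (Q^8)² = [[371,374],[374,610]]
Q^33 = (Q^16)²·Q = [[148,441],[441,320]]
Q^66 = (Q^33)² = [[609,420],[420,189]]
Q^133 = (Q^66)²·Q = [[334,485],[485,462]]
F_133 mod 613 = Q^133[0][1] = 485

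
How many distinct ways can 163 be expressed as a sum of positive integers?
142798995930

p(n) counts ways to write n as a sum of positive integers (order ignored).
Euler's pentagonal recurrence: p(k) = p(k-1) + p(k-2) - p(k-5) - p(k-7) + p(k-12) + p(k-15) - ... (offsets j(3j∓1)/2, signs ++--, p(0)=1, p(<0)=0).
DP table for k = 0..162: p(0)=1, p(1)=1, p(2)=2, p(3)=3, p(4)=5, p(5)=7, p(6)=11, p(7)=15, p(8)=22, p(9)=30, p(10)=42, p(11)=56, p(12)=77, p(13)=101, p(14)=135, p(15)=176, p(16)=231, p(17)=297, p(18)=385, p(19)=490, p(20)=627, p(21)=792, p(22)=1002, p(23)=1255, p(24)=1575, p(25)=1958, p(26)=2436, p(27)=3010, p(28)=3718, p(29)=4565, p(30)=5604, p(31)=6842, p(32)=8349, p(33)=10143, p(34)=12310, p(35)=14883, p(36)=17977, p(37)=21637, p(38)=26015, p(39)=31185, p(40)=37338, p(41)=44583, p(42)=53174, p(43)=63261, p(44)=75175, p(45)=89134, p(46)=105558, p(47)=124754, p(48)=147273, p(49)=173525, p(50)=204226, p(51)=239943, p(52)=281589, p(53)=329931, p(54)=386155, p(55)=451276, p(56)=526823, p(57)=614154, p(58)=715220, p(59)=831820, p(60)=966467, p(61)=1121505, p(62)=1300156, p(63)=1505499, p(64)=1741630, p(65)=2012558, p(66)=2323520, p(67)=2679689, p(68)=3087735, p(69)=3554345, p(70)=4087968, p(71)=4697205, p(72)=5392783, p(73)=6185689, p(74)=7089500, p(75)=8118264, p(76)=9289091, p(77)=10619863, p(78)=12132164, p(79)=13848650, p(80)=15796476, p(81)=18004327, p(82)=20506255, p(83)=23338469, p(84)=26543660, p(85)=30167357, p(86)=34262962, p(87)=38887673, p(88)=44108109, p(89)=49995925, p(90)=56634173, p(91)=64112359, p(92)=72533807, p(93)=82010177, p(94)=92669720, p(95)=104651419, p(96)=118114304, p(97)=133230930, p(98)=150198136, p(99)=169229875, p(100)=190569292, p(101)=214481126, p(102)=241265379, p(103)=271248950, p(104)=304801365, p(105)=342325709, p(106)=384276336, p(107)=431149389, p(108)=483502844, p(109)=541946240, p(110)=607163746, p(111)=679903203, p(112)=761002156, p(113)=851376628, p(114)=952050665, p(115)=1064144451, p(116)=1188908248, p(117)=1327710076, p(118)=1482074143, p(119)=1653668665, p(120)=1844349560, p(121)=2056148051, p(122)=2291320912, p(123)=2552338241, p(124)=2841940500, p(125)=3163127352, p(126)=3519222692, p(127)=3913864295, p(128)=4351078600, p(129)=4835271870, p(130)=5371315400, p(131)=5964539504, p(132)=6620830889, p(133)=7346629512, p(134)=8149040695, p(135)=9035836076, p(136)=10015581680, p(137)=11097645016, p(138)=12292341831, p(139)=13610949895, p(140)=15065878135, p(141)=16670689208, p(142)=18440293320, p(143)=20390982757, p(144)=22540654445, p(145)=24908858009, p(146)=27517052599, p(147)=30388671978, p(148)=33549419497, p(149)=37027355200, p(150)=40853235313, p(151)=45060624582, p(152)=49686288421, p(153)=54770336324, p(154)=60356673280, p(155)=66493182097, p(156)=73232243759, p(157)=80630964769, p(158)=88751778802, p(159)=97662728555, p(160)=107438159466, p(161)=118159068427, p(162)=129913904637.
Final step: p(163) = p(162) + p(161) - p(158) - p(156) + p(151) + p(148) - p(141) - p(137) + p(128) + p(123) - p(112) - p(106) + p(93) + p(86) - p(71) - p(63) + p(46) + p(37) - p(18) - p(8)
= 129913904637 + 118159068427 - 88751778802 - 73232243759 + 45060624582 + 33549419497 - 16670689208 - 11097645016 + 4351078600 + 2552338241 - 761002156 - 384276336 + 82010177 + 34262962 - 4697205 - 1505499 + 105558 + 21637 - 385 - 22
= 142798995930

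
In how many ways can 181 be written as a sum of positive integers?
749474411781

p(n) counts ways to write n as a sum of positive integers (order ignored).
Euler's pentagonal recurrence: p(k) = p(k-1) + p(k-2) - p(k-5) - p(k-7) + p(k-12) + p(k-15) - ... (offsets j(3j∓1)/2, signs ++--, p(0)=1, p(<0)=0).
DP table for k = 0..180: p(0)=1, p(1)=1, p(2)=2, p(3)=3, p(4)=5, p(5)=7, p(6)=11, p(7)=15, p(8)=22, p(9)=30, p(10)=42, p(11)=56, p(12)=77, p(13)=101, p(14)=135, p(15)=176, p(16)=231, p(17)=297, p(18)=385, p(19)=490, p(20)=627, p(21)=792, p(22)=1002, p(23)=1255, p(24)=1575, p(25)=1958, p(26)=2436, p(27)=3010, p(28)=3718, p(29)=4565, p(30)=5604, p(31)=6842, p(32)=8349, p(33)=10143, p(34)=12310, p(35)=14883, p(36)=17977, p(37)=21637, p(38)=26015, p(39)=31185, p(40)=37338, p(41)=44583, p(42)=53174, p(43)=63261, p(44)=75175, p(45)=89134, p(46)=105558, p(47)=124754, p(48)=147273, p(49)=173525, p(50)=204226, p(51)=239943, p(52)=281589, p(53)=329931, p(54)=386155, p(55)=451276, p(56)=526823, p(57)=614154, p(58)=715220, p(59)=831820, p(60)=966467, p(61)=1121505, p(62)=1300156, p(63)=1505499, p(64)=1741630, p(65)=2012558, p(66)=2323520, p(67)=2679689, p(68)=3087735, p(69)=3554345, p(70)=4087968, p(71)=4697205, p(72)=5392783, p(73)=6185689, p(74)=7089500, p(75)=8118264, p(76)=9289091, p(77)=10619863, p(78)=12132164, p(79)=13848650, p(80)=15796476, p(81)=18004327, p(82)=20506255, p(83)=23338469, p(84)=26543660, p(85)=30167357, p(86)=34262962, p(87)=38887673, p(88)=44108109, p(89)=49995925, p(90)=56634173, p(91)=64112359, p(92)=72533807, p(93)=82010177, p(94)=92669720, p(95)=104651419, p(96)=118114304, p(97)=133230930, p(98)=150198136, p(99)=169229875, p(100)=190569292, p(101)=214481126, p(102)=241265379, p(103)=271248950, p(104)=304801365, p(105)=342325709, p(106)=384276336, p(107)=431149389, p(108)=483502844, p(109)=541946240, p(110)=607163746, p(111)=679903203, p(112)=761002156, p(113)=851376628, p(114)=952050665, p(115)=1064144451, p(116)=1188908248, p(117)=1327710076, p(118)=1482074143, p(119)=1653668665, p(120)=1844349560, p(121)=2056148051, p(122)=2291320912, p(123)=2552338241, p(124)=2841940500, p(125)=3163127352, p(126)=3519222692, p(127)=3913864295, p(128)=4351078600, p(129)=4835271870, p(130)=5371315400, p(131)=5964539504, p(132)=6620830889, p(133)=7346629512, p(134)=8149040695, p(135)=9035836076, p(136)=10015581680, p(137)=11097645016, p(138)=12292341831, p(139)=13610949895, p(140)=15065878135, p(141)=16670689208, p(142)=18440293320, p(143)=20390982757, p(144)=22540654445, p(145)=24908858009, p(146)=27517052599, p(147)=30388671978, p(148)=33549419497, p(149)=37027355200, p(150)=40853235313, p(151)=45060624582, p(152)=49686288421, p(153)=54770336324, p(154)=60356673280, p(155)=66493182097, p(156)=73232243759, p(157)=80630964769, p(158)=88751778802, p(159)=97662728555, p(160)=107438159466, p(161)=118159068427, p(162)=129913904637, p(163)=142798995930, p(164)=156919475295, p(165)=172389800255, p(166)=189334822579, p(167)=207890420102, p(168)=228204732751, p(169)=250438925115, p(170)=274768617130, p(171)=301384802048, p(172)=330495499613, p(173)=362326859895, p(174)=397125074750, p(175)=435157697830, p(176)=476715857290, p(177)=522115831195, p(178)=571701605655, p(179)=625846753120, p(180)=684957390936.
Final step: p(181) = p(180) + p(179) - p(176) - p(174) + p(169) + p(166) - p(159) - p(155) + p(146) + p(141) - p(130) - p(124) + p(111) + p(104) - p(89) - p(81) + p(64) + p(55) - p(36) - p(26) + p(5)
= 684957390936 + 625846753120 - 476715857290 - 397125074750 + 250438925115 + 189334822579 - 97662728555 - 66493182097 + 27517052599 + 16670689208 - 5371315400 - 2841940500 + 679903203 + 304801365 - 49995925 - 18004327 + 1741630 + 451276 - 17977 - 2436 + 7
= 749474411781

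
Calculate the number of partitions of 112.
761002156

p(n) counts ways to write n as a sum of positive integers (order ignored).
Euler's pentagonal recurrence: p(k) = p(k-1) + p(k-2) - p(k-5) - p(k-7) + p(k-12) + p(k-15) - ... (offsets j(3j∓1)/2, signs ++--, p(0)=1, p(<0)=0).
DP table for k = 0..111: p(0)=1, p(1)=1, p(2)=2, p(3)=3, p(4)=5, p(5)=7, p(6)=11, p(7)=15, p(8)=22, p(9)=30, p(10)=42, p(11)=56, p(12)=77, p(13)=101, p(14)=135, p(15)=176, p(16)=231, p(17)=297, p(18)=385, p(19)=490, p(20)=627, p(21)=792, p(22)=1002, p(23)=1255, p(24)=1575, p(25)=1958, p(26)=2436, p(27)=3010, p(28)=3718, p(29)=4565, p(30)=5604, p(31)=6842, p(32)=8349, p(33)=10143, p(34)=12310, p(35)=14883, p(36)=17977, p(37)=21637, p(38)=26015, p(39)=31185, p(40)=37338, p(41)=44583, p(42)=53174, p(43)=63261, p(44)=75175, p(45)=89134, p(46)=105558, p(47)=124754, p(48)=147273, p(49)=173525, p(50)=204226, p(51)=239943, p(52)=281589, p(53)=329931, p(54)=386155, p(55)=451276, p(56)=526823, p(57)=614154, p(58)=715220, p(59)=831820, p(60)=966467, p(61)=1121505, p(62)=1300156, p(63)=1505499, p(64)=1741630, p(65)=2012558, p(66)=2323520, p(67)=2679689, p(68)=3087735, p(69)=3554345, p(70)=4087968, p(71)=4697205, p(72)=5392783, p(73)=6185689, p(74)=7089500, p(75)=8118264, p(76)=9289091, p(77)=10619863, p(78)=12132164, p(79)=13848650, p(80)=15796476, p(81)=18004327, p(82)=20506255, p(83)=23338469, p(84)=26543660, p(85)=30167357, p(86)=34262962, p(87)=38887673, p(88)=44108109, p(89)=49995925, p(90)=56634173, p(91)=64112359, p(92)=72533807, p(93)=82010177, p(94)=92669720, p(95)=104651419, p(96)=118114304, p(97)=133230930, p(98)=150198136, p(99)=169229875, p(100)=190569292, p(101)=214481126, p(102)=241265379, p(103)=271248950, p(104)=304801365, p(105)=342325709, p(106)=384276336, p(107)=431149389, p(108)=483502844, p(109)=541946240, p(110)=607163746, p(111)=679903203.
Final step: p(112) = p(111) + p(110) - p(107) - p(105) + p(100) + p(97) - p(90) - p(86) + p(77) + p(72) - p(61) - p(55) + p(42) + p(35) - p(20) - p(12)
= 679903203 + 607163746 - 431149389 - 342325709 + 190569292 + 133230930 - 56634173 - 34262962 + 10619863 + 5392783 - 1121505 - 451276 + 53174 + 14883 - 627 - 77
= 761002156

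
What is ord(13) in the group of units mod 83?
82

83 is prime, so ord(13) divides φ(83) = 82.
Divisors of 82: 1, 2, 41, 82.
Repeated squaring: 13^1 ≡ 13, 13^2 ≡ 3, 13^4 ≡ 9, 13^8 ≡ 81, 13^16 ≡ 4, 13^32 ≡ 16, 13^64 ≡ 7 (mod 83).
Test 13^d mod 83 for each divisor d in increasing order:
13^1 ≡ 13
13^2 ≡ 3
13^41 = 13^32·13^8·13^1 ≡ 82
13^82 = 13^64·13^16·13^2 ≡ 1  ← first divisor giving 1
The order is 82.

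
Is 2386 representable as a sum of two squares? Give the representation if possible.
19² + 45² (a=19, b=45)

Factorization: 2386 = 2 × 1193
By Fermat: n is sum of two squares iff every prime p ≡ 3 (mod 4) appears to even power.
All primes ≡ 3 (mod 4) appear to even power.
Search a = 0, 1, 2, … for 2386 - a² a perfect square: first hit at a = 19: 2386 - 361 = 2025 = 45².
2386 = 19² + 45² = 361 + 2025 ✓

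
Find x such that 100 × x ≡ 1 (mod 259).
158

gcd(100, 259) = 1, so the inverse exists.
Extended Euclidean algorithm on (259, 100):
259 = 2 × 100 + 59  ⟹  59 = (1)·259 + (-2)·100
100 = 1 × 59 + 41  ⟹  41 = (-1)·259 + (3)·100
59 = 1 × 41 + 18  ⟹  18 = (2)·259 + (-5)·100
41 = 2 × 18 + 5  ⟹  5 = (-5)·259 + (13)·100
18 = 3 × 5 + 3  ⟹  3 = (17)·259 + (-44)·100
5 = 1 × 3 + 2  ⟹  2 = (-22)·259 + (57)·100
3 = 1 × 2 + 1  ⟹  1 = (39)·259 + (-101)·100
So (-101)·100 ≡ 1 (mod 259), i.e. 100^(-1) ≡ -101 ≡ 158 (mod 259).
Check: 100 × 158 = 15800 ≡ 1 (mod 259)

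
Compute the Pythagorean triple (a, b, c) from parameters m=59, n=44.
(1545, 5192, 5417)

Euclid's formula: a = m² - n², b = 2mn, c = m² + n²
m = 59, n = 44
a = 59² - 44² = 3481 - 1936 = 1545
b = 2 × 59 × 44 = 5192
c = 59² + 44² = 3481 + 1936 = 5417
Verification: 1545² + 5192² = 2387025 + 26956864 = 29343889 = 5417² ✓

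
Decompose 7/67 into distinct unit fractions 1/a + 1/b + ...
1/10 + 1/224 + 1/75040

Greedy algorithm:
7/67: ceiling(67/7) = 10, use 1/10
3/670: ceiling(670/3) = 224, use 1/224
1/75040: ceiling(75040/1) = 75040, use 1/75040
Result: 7/67 = 1/10 + 1/224 + 1/75040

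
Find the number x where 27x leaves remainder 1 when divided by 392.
363

gcd(27, 392) = 1, so the inverse exists.
Extended Euclidean algorithm on (392, 27):
392 = 14 × 27 + 14  ⟹  14 = (1)·392 + (-14)·27
27 = 1 × 14 + 13  ⟹  13 = (-1)·392 + (15)·27
14 = 1 × 13 + 1  ⟹  1 = (2)·392 + (-29)·27
So (-29)·27 ≡ 1 (mod 392), i.e. 27^(-1) ≡ -29 ≡ 363 (mod 392).
Check: 27 × 363 = 9801 ≡ 1 (mod 392)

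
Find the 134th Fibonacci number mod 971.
278

Matrix identity: Q^n = [[F_(n+1), F_n], [F_n, F_(n-1)]] with Q = [[1,1],[1,0]].
n = 134 = 10000110₂. Square-and-multiply, entries mod 971:
Q^1 = [[1,1],[1,0]]
Q^2 = (Q^1)² = [[2,1],[1,1]]
Q^4 = (Q^2)² = [[5,3],[3,2]]
Q^8 = (Q^4)² = [[34,21],[21,13]]
Q^16 = (Q^8)² = [[626,16],[16,610]]
Q^33 = (Q^16)²·Q = [[204,819],[819,356]]
Q^67 = (Q^33)²·Q = [[962,634],[634,328]]
Q^134 = (Q^67)² = [[43,278],[278,736]]
F_134 mod 971 = Q^134[0][1] = 278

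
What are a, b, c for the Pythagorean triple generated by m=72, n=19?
(4823, 2736, 5545)

Euclid's formula: a = m² - n², b = 2mn, c = m² + n²
m = 72, n = 19
a = 72² - 19² = 5184 - 361 = 4823
b = 2 × 72 × 19 = 2736
c = 72² + 19² = 5184 + 361 = 5545
Verification: 4823² + 2736² = 23261329 + 7485696 = 30747025 = 5545² ✓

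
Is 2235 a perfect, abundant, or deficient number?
deficient

Proper divisors of 2235: sum = 1 + 3 + 5 + 15 + 149 + 447 + 745 = 1365
Since 1365 < 2235, 2235 is deficient.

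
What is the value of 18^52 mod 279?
9

Repeated squaring. Binary of 52 = 110100.
18^1 ≡ 18 (mod 279); 18^2 ≡ 45 (mod 279); 18^4 ≡ 72 (mod 279); 18^8 ≡ 162 (mod 279); 18^16 ≡ 18 (mod 279); 18^32 ≡ 45 (mod 279)
18^52 = 18^4 × 18^16 × 18^32 ≡ 9 (mod 279)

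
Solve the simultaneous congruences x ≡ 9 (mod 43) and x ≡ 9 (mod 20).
9

Using Chinese Remainder Theorem:
M = 43 × 20 = 860
M1 = 20, M2 = 43
y1 = 20^(-1) mod 43 = 28
y2 = 43^(-1) mod 20 = 7
x = (9×20×28 + 9×43×7) mod 860 = 9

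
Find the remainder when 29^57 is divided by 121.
6

Repeated squaring. Binary of 57 = 111001.
29^1 ≡ 29 (mod 121); 29^2 ≡ 115 (mod 121); 29^4 ≡ 36 (mod 121); 29^8 ≡ 86 (mod 121); 29^16 ≡ 15 (mod 121); 29^32 ≡ 104 (mod 121)
29^57 = 29^1 × 29^8 × 29^16 × 29^32 ≡ 6 (mod 121)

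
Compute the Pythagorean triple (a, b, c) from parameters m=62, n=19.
(3483, 2356, 4205)

Euclid's formula: a = m² - n², b = 2mn, c = m² + n²
m = 62, n = 19
a = 62² - 19² = 3844 - 361 = 3483
b = 2 × 62 × 19 = 2356
c = 62² + 19² = 3844 + 361 = 4205
Verification: 3483² + 2356² = 12131289 + 5550736 = 17682025 = 4205² ✓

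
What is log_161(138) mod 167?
125

Baby-step giant-step with step n = ⌈√167⌉ = 13.
Baby steps 161^j mod 167 (j:value) for j=0..12: 0:1, 1:161, 2:36, 3:118, 4:127, 5:73, 6:63, 7:123, 8:97, 9:86, 10:152, 11:90, 12:128.
Giant-step multiplier: 161^(-13) ≡ 161^(166-13) = 161^153 ≡ 5 (mod 167).
Giant steps γ_i = 138·5^i mod 167: γ_0=138, γ_1=22, γ_2=110, γ_3=49, γ_4=78, γ_5=56, γ_6=113, γ_7=64, γ_8=153, γ_9=97 (in table at j=8).
x = i·n + j = 9·13 + 8 = 125.
Check: 161^125 ≡ 138 (mod 167).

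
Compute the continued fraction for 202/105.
[1; 1, 12, 8]

Euclidean algorithm steps:
202 = 1 × 105 + 97
105 = 1 × 97 + 8
97 = 12 × 8 + 1
8 = 8 × 1 + 0
Continued fraction: [1; 1, 12, 8]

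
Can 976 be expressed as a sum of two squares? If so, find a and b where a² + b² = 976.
20² + 24² (a=20, b=24)

Factorization: 976 = 2^4 × 61
By Fermat: n is sum of two squares iff every prime p ≡ 3 (mod 4) appears to even power.
All primes ≡ 3 (mod 4) appear to even power.
Search a = 0, 1, 2, … for 976 - a² a perfect square: first hit at a = 20: 976 - 400 = 576 = 24².
976 = 20² + 24² = 400 + 576 ✓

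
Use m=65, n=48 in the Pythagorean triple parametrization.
(1921, 6240, 6529)

Euclid's formula: a = m² - n², b = 2mn, c = m² + n²
m = 65, n = 48
a = 65² - 48² = 4225 - 2304 = 1921
b = 2 × 65 × 48 = 6240
c = 65² + 48² = 4225 + 2304 = 6529
Verification: 1921² + 6240² = 3690241 + 38937600 = 42627841 = 6529² ✓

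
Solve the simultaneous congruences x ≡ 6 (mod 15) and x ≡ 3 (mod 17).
156

Using Chinese Remainder Theorem:
M = 15 × 17 = 255
M1 = 17, M2 = 15
y1 = 17^(-1) mod 15 = 8
y2 = 15^(-1) mod 17 = 8
x = (6×17×8 + 3×15×8) mod 255 = 156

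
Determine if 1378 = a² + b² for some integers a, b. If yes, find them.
3² + 37² (a=3, b=37)

Factorization: 1378 = 2 × 13 × 53
By Fermat: n is sum of two squares iff every prime p ≡ 3 (mod 4) appears to even power.
All primes ≡ 3 (mod 4) appear to even power.
Search a = 0, 1, 2, … for 1378 - a² a perfect square: first hit at a = 3: 1378 - 9 = 1369 = 37².
1378 = 3² + 37² = 9 + 1369 ✓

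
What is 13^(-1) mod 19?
3

gcd(13, 19) = 1, so the inverse exists.
Extended Euclidean algorithm on (19, 13):
19 = 1 × 13 + 6  ⟹  6 = (1)·19 + (-1)·13
13 = 2 × 6 + 1  ⟹  1 = (-2)·19 + (3)·13
So (3)·13 ≡ 1 (mod 19), i.e. 13^(-1) ≡ 3 (mod 19).
Check: 13 × 3 = 39 ≡ 1 (mod 19)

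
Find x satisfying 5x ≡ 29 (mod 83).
x ≡ 39 (mod 83)

gcd(5, 83) = 1, which divides 29, so solutions exist.
Find 5^(-1) mod 83 by the extended Euclidean algorithm:
83 = 16 × 5 + 3  ⟹  3 = (1)·83 + (-16)·5
5 = 1 × 3 + 2  ⟹  2 = (-1)·83 + (17)·5
3 = 1 × 2 + 1  ⟹  1 = (2)·83 + (-33)·5
So (-33)·5 ≡ 1 (mod 83), i.e. 5^(-1) ≡ -33 ≡ 50 (mod 83).
x ≡ 50 × 29 = 1450 ≡ 39 (mod 83).
Check: 5 × 39 = 195 ≡ 29 (mod 83).
Unique solution: x ≡ 39 (mod 83)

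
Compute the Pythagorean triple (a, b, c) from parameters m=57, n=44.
(1313, 5016, 5185)

Euclid's formula: a = m² - n², b = 2mn, c = m² + n²
m = 57, n = 44
a = 57² - 44² = 3249 - 1936 = 1313
b = 2 × 57 × 44 = 5016
c = 57² + 44² = 3249 + 1936 = 5185
Verification: 1313² + 5016² = 1723969 + 25160256 = 26884225 = 5185² ✓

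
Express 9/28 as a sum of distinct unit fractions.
1/4 + 1/14

Greedy algorithm:
9/28: ceiling(28/9) = 4, use 1/4
1/14: ceiling(14/1) = 14, use 1/14
Result: 9/28 = 1/4 + 1/14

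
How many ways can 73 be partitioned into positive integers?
6185689

p(n) counts ways to write n as a sum of positive integers (order ignored).
Euler's pentagonal recurrence: p(k) = p(k-1) + p(k-2) - p(k-5) - p(k-7) + p(k-12) + p(k-15) - ... (offsets j(3j∓1)/2, signs ++--, p(0)=1, p(<0)=0).
DP table for k = 0..72: p(0)=1, p(1)=1, p(2)=2, p(3)=3, p(4)=5, p(5)=7, p(6)=11, p(7)=15, p(8)=22, p(9)=30, p(10)=42, p(11)=56, p(12)=77, p(13)=101, p(14)=135, p(15)=176, p(16)=231, p(17)=297, p(18)=385, p(19)=490, p(20)=627, p(21)=792, p(22)=1002, p(23)=1255, p(24)=1575, p(25)=1958, p(26)=2436, p(27)=3010, p(28)=3718, p(29)=4565, p(30)=5604, p(31)=6842, p(32)=8349, p(33)=10143, p(34)=12310, p(35)=14883, p(36)=17977, p(37)=21637, p(38)=26015, p(39)=31185, p(40)=37338, p(41)=44583, p(42)=53174, p(43)=63261, p(44)=75175, p(45)=89134, p(46)=105558, p(47)=124754, p(48)=147273, p(49)=173525, p(50)=204226, p(51)=239943, p(52)=281589, p(53)=329931, p(54)=386155, p(55)=451276, p(56)=526823, p(57)=614154, p(58)=715220, p(59)=831820, p(60)=966467, p(61)=1121505, p(62)=1300156, p(63)=1505499, p(64)=1741630, p(65)=2012558, p(66)=2323520, p(67)=2679689, p(68)=3087735, p(69)=3554345, p(70)=4087968, p(71)=4697205, p(72)=5392783.
Final step: p(73) = p(72) + p(71) - p(68) - p(66) + p(61) + p(58) - p(51) - p(47) + p(38) + p(33) - p(22) - p(16) + p(3)
= 5392783 + 4697205 - 3087735 - 2323520 + 1121505 + 715220 - 239943 - 124754 + 26015 + 10143 - 1002 - 231 + 3
= 6185689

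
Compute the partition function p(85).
30167357

p(n) counts ways to write n as a sum of positive integers (order ignored).
Euler's pentagonal recurrence: p(k) = p(k-1) + p(k-2) - p(k-5) - p(k-7) + p(k-12) + p(k-15) - ... (offsets j(3j∓1)/2, signs ++--, p(0)=1, p(<0)=0).
DP table for k = 0..84: p(0)=1, p(1)=1, p(2)=2, p(3)=3, p(4)=5, p(5)=7, p(6)=11, p(7)=15, p(8)=22, p(9)=30, p(10)=42, p(11)=56, p(12)=77, p(13)=101, p(14)=135, p(15)=176, p(16)=231, p(17)=297, p(18)=385, p(19)=490, p(20)=627, p(21)=792, p(22)=1002, p(23)=1255, p(24)=1575, p(25)=1958, p(26)=2436, p(27)=3010, p(28)=3718, p(29)=4565, p(30)=5604, p(31)=6842, p(32)=8349, p(33)=10143, p(34)=12310, p(35)=14883, p(36)=17977, p(37)=21637, p(38)=26015, p(39)=31185, p(40)=37338, p(41)=44583, p(42)=53174, p(43)=63261, p(44)=75175, p(45)=89134, p(46)=105558, p(47)=124754, p(48)=147273, p(49)=173525, p(50)=204226, p(51)=239943, p(52)=281589, p(53)=329931, p(54)=386155, p(55)=451276, p(56)=526823, p(57)=614154, p(58)=715220, p(59)=831820, p(60)=966467, p(61)=1121505, p(62)=1300156, p(63)=1505499, p(64)=1741630, p(65)=2012558, p(66)=2323520, p(67)=2679689, p(68)=3087735, p(69)=3554345, p(70)=4087968, p(71)=4697205, p(72)=5392783, p(73)=6185689, p(74)=7089500, p(75)=8118264, p(76)=9289091, p(77)=10619863, p(78)=12132164, p(79)=13848650, p(80)=15796476, p(81)=18004327, p(82)=20506255, p(83)=23338469, p(84)=26543660.
Final step: p(85) = p(84) + p(83) - p(80) - p(78) + p(73) + p(70) - p(63) - p(59) + p(50) + p(45) - p(34) - p(28) + p(15) + p(8)
= 26543660 + 23338469 - 15796476 - 12132164 + 6185689 + 4087968 - 1505499 - 831820 + 204226 + 89134 - 12310 - 3718 + 176 + 22
= 30167357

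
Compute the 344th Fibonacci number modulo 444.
369

Matrix identity: Q^n = [[F_(n+1), F_n], [F_n, F_(n-1)]] with Q = [[1,1],[1,0]].
n = 344 = 101011000₂. Square-and-multiply, entries mod 444:
Q^1 = [[1,1],[1,0]]
Q^2 = (Q^1)² = [[2,1],[1,1]]
Q^5 = (Q^2)²·Q = [[8,5],[5,3]]
Q^10 = (Q^5)² = [[89,55],[55,34]]
Q^21 = (Q^10)²·Q = [[395,290],[290,105]]
Q^43 = (Q^21)²·Q = [[177,365],[365,256]]
Q^86 = (Q^43)² = [[274,425],[425,293]]
Q^172 = (Q^86)² = [[401,327],[327,74]]
Q^344 = (Q^172)² = [[442,369],[369,73]]
F_344 mod 444 = Q^344[0][1] = 369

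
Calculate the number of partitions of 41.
44583

p(n) counts ways to write n as a sum of positive integers (order ignored).
Euler's pentagonal recurrence: p(k) = p(k-1) + p(k-2) - p(k-5) - p(k-7) + p(k-12) + p(k-15) - ... (offsets j(3j∓1)/2, signs ++--, p(0)=1, p(<0)=0).
DP table for k = 0..40: p(0)=1, p(1)=1, p(2)=2, p(3)=3, p(4)=5, p(5)=7, p(6)=11, p(7)=15, p(8)=22, p(9)=30, p(10)=42, p(11)=56, p(12)=77, p(13)=101, p(14)=135, p(15)=176, p(16)=231, p(17)=297, p(18)=385, p(19)=490, p(20)=627, p(21)=792, p(22)=1002, p(23)=1255, p(24)=1575, p(25)=1958, p(26)=2436, p(27)=3010, p(28)=3718, p(29)=4565, p(30)=5604, p(31)=6842, p(32)=8349, p(33)=10143, p(34)=12310, p(35)=14883, p(36)=17977, p(37)=21637, p(38)=26015, p(39)=31185, p(40)=37338.
Final step: p(41) = p(40) + p(39) - p(36) - p(34) + p(29) + p(26) - p(19) - p(15) + p(6) + p(1)
= 37338 + 31185 - 17977 - 12310 + 4565 + 2436 - 490 - 176 + 11 + 1
= 44583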